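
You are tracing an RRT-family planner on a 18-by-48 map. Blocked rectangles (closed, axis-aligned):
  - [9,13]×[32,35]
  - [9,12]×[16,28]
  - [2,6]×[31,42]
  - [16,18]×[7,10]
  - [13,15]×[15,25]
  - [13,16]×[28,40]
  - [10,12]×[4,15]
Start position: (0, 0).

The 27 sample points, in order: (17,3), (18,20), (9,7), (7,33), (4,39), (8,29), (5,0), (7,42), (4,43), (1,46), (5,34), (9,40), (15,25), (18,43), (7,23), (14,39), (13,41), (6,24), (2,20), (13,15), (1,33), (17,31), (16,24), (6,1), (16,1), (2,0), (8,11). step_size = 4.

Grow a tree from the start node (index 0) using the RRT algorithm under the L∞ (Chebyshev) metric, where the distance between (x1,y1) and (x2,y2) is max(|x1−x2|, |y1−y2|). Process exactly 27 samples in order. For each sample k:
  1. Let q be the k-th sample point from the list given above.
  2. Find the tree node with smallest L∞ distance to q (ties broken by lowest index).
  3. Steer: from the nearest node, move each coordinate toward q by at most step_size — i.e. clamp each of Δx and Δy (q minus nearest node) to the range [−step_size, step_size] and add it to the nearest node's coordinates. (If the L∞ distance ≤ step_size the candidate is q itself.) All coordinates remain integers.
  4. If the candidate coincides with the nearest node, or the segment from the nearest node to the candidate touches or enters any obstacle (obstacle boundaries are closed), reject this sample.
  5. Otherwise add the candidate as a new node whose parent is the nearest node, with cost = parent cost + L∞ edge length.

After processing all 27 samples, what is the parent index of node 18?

1. q=(17,3) nearest=0 d=17 new=(4,3) → add node 1 parent=0 cost=4
2. q=(18,20) nearest=1 d=17 new=(8,7) → add node 2 parent=1 cost=8
3. q=(9,7) nearest=2 d=1 new=(9,7) → add node 3 parent=2 cost=9
4. q=(7,33) nearest=2 d=26 new=(7,11) → add node 4 parent=2 cost=12
5. q=(4,39) nearest=4 d=28 new=(4,15) → add node 5 parent=4 cost=16
6. q=(8,29) nearest=5 d=14 new=(8,19) → add node 6 parent=5 cost=20
7. q=(5,0) nearest=1 d=3 new=(5,0) → add node 7 parent=1 cost=7
8. q=(7,42) nearest=6 d=23 new=(7,23) → add node 8 parent=6 cost=24
9. q=(4,43) nearest=8 d=20 new=(4,27) → add node 9 parent=8 cost=28
10. q=(1,46) nearest=9 d=19 new=(1,31) → add node 10 parent=9 cost=32
11. q=(5,34) nearest=10 d=4 new=(5,34) → blocked by [2,6]×[31,42], reject
12. q=(9,40) nearest=10 d=9 new=(5,35) → blocked by [2,6]×[31,42], reject
13. q=(15,25) nearest=6 d=7 new=(12,23) → blocked by [9,12]×[16,28], reject
14. q=(18,43) nearest=9 d=16 new=(8,31) → add node 11 parent=9 cost=32
15. q=(7,23) nearest=8 d=0 → coincident, reject
16. q=(14,39) nearest=11 d=8 new=(12,35) → blocked by [9,13]×[32,35], reject
17. q=(13,41) nearest=11 d=10 new=(12,35) → blocked by [9,13]×[32,35], reject
18. q=(6,24) nearest=8 d=1 new=(6,24) → add node 12 parent=8 cost=25
19. q=(2,20) nearest=12 d=4 new=(2,20) → add node 13 parent=12 cost=29
20. q=(13,15) nearest=6 d=5 new=(12,15) → blocked by [9,12]×[16,28], reject
21. q=(1,33) nearest=10 d=2 new=(1,33) → add node 14 parent=10 cost=34
22. q=(17,31) nearest=11 d=9 new=(12,31) → add node 15 parent=11 cost=36
23. q=(16,24) nearest=15 d=7 new=(16,27) → blocked by [13,16]×[28,40], reject
24. q=(6,1) nearest=7 d=1 new=(6,1) → add node 16 parent=7 cost=8
25. q=(16,1) nearest=3 d=7 new=(13,3) → blocked by [10,12]×[4,15], reject
26. q=(2,0) nearest=0 d=2 new=(2,0) → add node 17 parent=0 cost=2
27. q=(8,11) nearest=4 d=1 new=(8,11) → add node 18 parent=4 cost=13

Parent of node 18: 4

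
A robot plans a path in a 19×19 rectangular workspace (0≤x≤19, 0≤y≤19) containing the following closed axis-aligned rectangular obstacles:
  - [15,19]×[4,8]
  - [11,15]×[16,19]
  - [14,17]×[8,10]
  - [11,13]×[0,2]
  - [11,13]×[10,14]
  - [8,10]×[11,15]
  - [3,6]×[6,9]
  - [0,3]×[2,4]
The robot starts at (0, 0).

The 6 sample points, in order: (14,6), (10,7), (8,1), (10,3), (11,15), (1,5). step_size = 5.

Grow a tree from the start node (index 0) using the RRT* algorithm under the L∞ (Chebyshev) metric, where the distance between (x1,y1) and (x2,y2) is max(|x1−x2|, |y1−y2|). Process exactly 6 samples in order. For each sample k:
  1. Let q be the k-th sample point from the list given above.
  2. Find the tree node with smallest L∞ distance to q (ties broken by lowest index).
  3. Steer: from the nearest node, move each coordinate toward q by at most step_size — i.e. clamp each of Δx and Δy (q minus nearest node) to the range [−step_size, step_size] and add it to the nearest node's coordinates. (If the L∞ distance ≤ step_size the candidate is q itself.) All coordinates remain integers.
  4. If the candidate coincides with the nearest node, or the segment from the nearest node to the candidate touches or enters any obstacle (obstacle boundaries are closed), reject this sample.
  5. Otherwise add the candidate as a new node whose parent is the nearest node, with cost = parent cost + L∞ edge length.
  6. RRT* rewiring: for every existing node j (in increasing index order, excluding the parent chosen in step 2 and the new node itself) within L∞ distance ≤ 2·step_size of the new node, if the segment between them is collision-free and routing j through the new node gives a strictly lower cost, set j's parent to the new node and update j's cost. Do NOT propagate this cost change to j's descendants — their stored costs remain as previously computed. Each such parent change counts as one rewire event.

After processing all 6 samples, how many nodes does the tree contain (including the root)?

1. q=(14,6) nearest=0 d=14 new=(5,5) → blocked by [0,3]×[2,4], reject
2. q=(10,7) nearest=0 d=10 new=(5,5) → blocked by [0,3]×[2,4], reject
3. q=(8,1) nearest=0 d=8 new=(5,1) → add node 1 parent=0 cost=5
4. q=(10,3) nearest=1 d=5 new=(10,3) → add node 2 parent=1 cost=10
5. q=(11,15) nearest=2 d=12 new=(11,8) → add node 3 parent=2 cost=15
6. q=(1,5) nearest=1 d=4 new=(1,5) → blocked by [0,3]×[2,4], reject

Node count: 4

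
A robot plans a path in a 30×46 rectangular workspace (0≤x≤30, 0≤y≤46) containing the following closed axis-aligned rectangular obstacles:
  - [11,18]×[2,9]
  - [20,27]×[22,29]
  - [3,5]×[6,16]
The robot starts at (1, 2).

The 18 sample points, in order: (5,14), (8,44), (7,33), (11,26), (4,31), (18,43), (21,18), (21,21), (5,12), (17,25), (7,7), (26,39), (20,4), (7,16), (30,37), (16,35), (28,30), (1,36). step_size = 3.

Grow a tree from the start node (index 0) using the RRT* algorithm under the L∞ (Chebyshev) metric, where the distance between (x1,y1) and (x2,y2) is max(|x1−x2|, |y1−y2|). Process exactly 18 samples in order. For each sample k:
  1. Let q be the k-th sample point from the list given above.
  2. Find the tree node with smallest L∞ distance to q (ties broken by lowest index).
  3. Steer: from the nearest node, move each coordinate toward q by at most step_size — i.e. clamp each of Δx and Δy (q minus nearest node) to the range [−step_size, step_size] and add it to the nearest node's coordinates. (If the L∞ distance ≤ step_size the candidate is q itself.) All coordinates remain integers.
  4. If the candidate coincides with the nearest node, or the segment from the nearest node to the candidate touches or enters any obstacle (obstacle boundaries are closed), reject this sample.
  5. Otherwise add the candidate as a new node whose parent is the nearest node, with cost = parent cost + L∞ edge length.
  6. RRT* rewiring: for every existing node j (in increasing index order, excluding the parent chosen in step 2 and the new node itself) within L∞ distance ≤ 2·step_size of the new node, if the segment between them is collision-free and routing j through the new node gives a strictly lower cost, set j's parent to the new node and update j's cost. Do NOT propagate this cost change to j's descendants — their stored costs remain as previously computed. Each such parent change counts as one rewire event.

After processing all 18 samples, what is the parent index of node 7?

Parent of node 7: 6

1. q=(5,14) nearest=0 d=12 new=(4,5) → add node 1 parent=0 cost=3
2. q=(8,44) nearest=1 d=39 new=(7,8) → blocked by [3,5]×[6,16], reject
3. q=(7,33) nearest=1 d=28 new=(7,8) → blocked by [3,5]×[6,16], reject
4. q=(11,26) nearest=1 d=21 new=(7,8) → blocked by [3,5]×[6,16], reject
5. q=(4,31) nearest=1 d=26 new=(4,8) → blocked by [3,5]×[6,16], reject
6. q=(18,43) nearest=1 d=38 new=(7,8) → blocked by [3,5]×[6,16], reject
7. q=(21,18) nearest=1 d=17 new=(7,8) → blocked by [3,5]×[6,16], reject
8. q=(21,21) nearest=1 d=17 new=(7,8) → blocked by [3,5]×[6,16], reject
9. q=(5,12) nearest=1 d=7 new=(5,8) → blocked by [3,5]×[6,16], reject
10. q=(17,25) nearest=1 d=20 new=(7,8) → blocked by [3,5]×[6,16], reject
11. q=(7,7) nearest=1 d=3 new=(7,7) → add node 2 parent=1 cost=6
12. q=(26,39) nearest=2 d=32 new=(10,10) → add node 3 parent=2 cost=9
13. q=(20,4) nearest=3 d=10 new=(13,7) → blocked by [11,18]×[2,9], reject
14. q=(7,16) nearest=3 d=6 new=(7,13) → add node 4 parent=3 cost=12
15. q=(30,37) nearest=4 d=24 new=(10,16) → add node 5 parent=4 cost=15
16. q=(16,35) nearest=5 d=19 new=(13,19) → add node 6 parent=5 cost=18
17. q=(28,30) nearest=6 d=15 new=(16,22) → add node 7 parent=6 cost=21
18. q=(1,36) nearest=7 d=15 new=(13,25) → add node 8 parent=7 cost=24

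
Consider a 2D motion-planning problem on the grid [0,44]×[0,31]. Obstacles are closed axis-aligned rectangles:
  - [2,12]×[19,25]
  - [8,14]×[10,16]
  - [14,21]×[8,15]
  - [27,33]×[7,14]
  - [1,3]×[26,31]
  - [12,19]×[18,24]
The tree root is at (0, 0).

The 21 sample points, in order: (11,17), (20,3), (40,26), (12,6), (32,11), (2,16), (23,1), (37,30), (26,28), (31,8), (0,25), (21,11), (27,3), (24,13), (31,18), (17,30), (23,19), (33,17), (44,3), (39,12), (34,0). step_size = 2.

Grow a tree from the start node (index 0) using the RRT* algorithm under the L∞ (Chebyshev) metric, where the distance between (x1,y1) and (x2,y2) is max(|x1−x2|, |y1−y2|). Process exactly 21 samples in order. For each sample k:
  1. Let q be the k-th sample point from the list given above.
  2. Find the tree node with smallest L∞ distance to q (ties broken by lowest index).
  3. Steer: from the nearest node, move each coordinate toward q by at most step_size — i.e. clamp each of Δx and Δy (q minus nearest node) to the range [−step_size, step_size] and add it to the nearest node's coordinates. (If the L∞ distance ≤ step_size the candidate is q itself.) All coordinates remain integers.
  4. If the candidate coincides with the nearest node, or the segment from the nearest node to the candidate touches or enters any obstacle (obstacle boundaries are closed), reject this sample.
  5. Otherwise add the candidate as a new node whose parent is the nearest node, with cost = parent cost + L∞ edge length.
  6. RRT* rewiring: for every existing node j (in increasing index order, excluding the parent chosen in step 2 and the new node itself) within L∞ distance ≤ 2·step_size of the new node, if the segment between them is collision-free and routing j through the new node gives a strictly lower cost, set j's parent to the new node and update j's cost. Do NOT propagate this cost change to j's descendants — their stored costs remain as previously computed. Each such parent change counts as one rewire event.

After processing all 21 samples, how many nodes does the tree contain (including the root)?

1. q=(11,17) nearest=0 d=17 new=(2,2) → add node 1 parent=0 cost=2
2. q=(20,3) nearest=1 d=18 new=(4,3) → add node 2 parent=1 cost=4
3. q=(40,26) nearest=2 d=36 new=(6,5) → add node 3 parent=2 cost=6
4. q=(12,6) nearest=3 d=6 new=(8,6) → add node 4 parent=3 cost=8
5. q=(32,11) nearest=4 d=24 new=(10,8) → add node 5 parent=4 cost=10
6. q=(2,16) nearest=5 d=8 new=(8,10) → blocked by [8,14]×[10,16], reject
7. q=(23,1) nearest=5 d=13 new=(12,6) → add node 6 parent=5 cost=12
8. q=(37,30) nearest=6 d=25 new=(14,8) → blocked by [14,21]×[8,15], reject
9. q=(26,28) nearest=5 d=20 new=(12,10) → blocked by [8,14]×[10,16], reject
10. q=(31,8) nearest=6 d=19 new=(14,8) → blocked by [14,21]×[8,15], reject
11. q=(0,25) nearest=5 d=17 new=(8,10) → blocked by [8,14]×[10,16], reject
12. q=(21,11) nearest=6 d=9 new=(14,8) → blocked by [14,21]×[8,15], reject
13. q=(27,3) nearest=6 d=15 new=(14,4) → add node 7 parent=6 cost=14
14. q=(24,13) nearest=7 d=10 new=(16,6) → add node 8 parent=7 cost=16
15. q=(31,18) nearest=8 d=15 new=(18,8) → blocked by [14,21]×[8,15], reject
16. q=(17,30) nearest=5 d=22 new=(12,10) → blocked by [8,14]×[10,16], reject
17. q=(23,19) nearest=5 d=13 new=(12,10) → blocked by [8,14]×[10,16], reject
18. q=(33,17) nearest=8 d=17 new=(18,8) → blocked by [14,21]×[8,15], reject
19. q=(44,3) nearest=8 d=28 new=(18,4) → add node 9 parent=8 cost=18
20. q=(39,12) nearest=9 d=21 new=(20,6) → add node 10 parent=9 cost=20
21. q=(34,0) nearest=10 d=14 new=(22,4) → add node 11 parent=10 cost=22

Node count: 12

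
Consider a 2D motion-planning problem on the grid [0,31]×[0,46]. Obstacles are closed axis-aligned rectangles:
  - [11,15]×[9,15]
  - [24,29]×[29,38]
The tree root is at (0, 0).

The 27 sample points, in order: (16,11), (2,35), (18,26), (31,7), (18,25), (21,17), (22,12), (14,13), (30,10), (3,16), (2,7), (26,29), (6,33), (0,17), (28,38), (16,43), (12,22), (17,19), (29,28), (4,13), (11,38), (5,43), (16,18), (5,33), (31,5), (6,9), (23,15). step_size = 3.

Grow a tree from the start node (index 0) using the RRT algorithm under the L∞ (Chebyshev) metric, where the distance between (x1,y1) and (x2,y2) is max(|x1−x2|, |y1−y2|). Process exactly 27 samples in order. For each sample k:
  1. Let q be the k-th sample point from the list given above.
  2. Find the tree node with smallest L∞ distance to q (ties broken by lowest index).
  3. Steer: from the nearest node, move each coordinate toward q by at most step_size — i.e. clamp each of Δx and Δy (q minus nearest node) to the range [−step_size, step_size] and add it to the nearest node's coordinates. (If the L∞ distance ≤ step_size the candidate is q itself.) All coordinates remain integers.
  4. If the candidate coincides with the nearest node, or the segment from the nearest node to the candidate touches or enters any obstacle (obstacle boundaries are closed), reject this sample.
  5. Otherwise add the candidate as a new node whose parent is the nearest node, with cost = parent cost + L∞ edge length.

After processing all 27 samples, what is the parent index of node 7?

1. q=(16,11) nearest=0 d=16 new=(3,3) → add node 1 parent=0 cost=3
2. q=(2,35) nearest=1 d=32 new=(2,6) → add node 2 parent=1 cost=6
3. q=(18,26) nearest=2 d=20 new=(5,9) → add node 3 parent=2 cost=9
4. q=(31,7) nearest=3 d=26 new=(8,7) → add node 4 parent=3 cost=12
5. q=(18,25) nearest=3 d=16 new=(8,12) → add node 5 parent=3 cost=12
6. q=(21,17) nearest=4 d=13 new=(11,10) → blocked by [11,15]×[9,15], reject
7. q=(22,12) nearest=4 d=14 new=(11,10) → blocked by [11,15]×[9,15], reject
8. q=(14,13) nearest=4 d=6 new=(11,10) → blocked by [11,15]×[9,15], reject
9. q=(30,10) nearest=4 d=22 new=(11,10) → blocked by [11,15]×[9,15], reject
10. q=(3,16) nearest=5 d=5 new=(5,15) → add node 6 parent=5 cost=15
11. q=(2,7) nearest=2 d=1 new=(2,7) → add node 7 parent=2 cost=7
12. q=(26,29) nearest=5 d=18 new=(11,15) → blocked by [11,15]×[9,15], reject
13. q=(6,33) nearest=6 d=18 new=(6,18) → add node 8 parent=6 cost=18
14. q=(0,17) nearest=6 d=5 new=(2,17) → add node 9 parent=6 cost=18
15. q=(28,38) nearest=8 d=22 new=(9,21) → add node 10 parent=8 cost=21
16. q=(16,43) nearest=10 d=22 new=(12,24) → add node 11 parent=10 cost=24
17. q=(12,22) nearest=11 d=2 new=(12,22) → add node 12 parent=11 cost=26
18. q=(17,19) nearest=11 d=5 new=(15,21) → add node 13 parent=11 cost=27
19. q=(29,28) nearest=13 d=14 new=(18,24) → add node 14 parent=13 cost=30
20. q=(4,13) nearest=6 d=2 new=(4,13) → add node 15 parent=6 cost=17
21. q=(11,38) nearest=11 d=14 new=(11,27) → add node 16 parent=11 cost=27
22. q=(5,43) nearest=16 d=16 new=(8,30) → add node 17 parent=16 cost=30
23. q=(16,18) nearest=13 d=3 new=(16,18) → add node 18 parent=13 cost=30
24. q=(5,33) nearest=17 d=3 new=(5,33) → add node 19 parent=17 cost=33
25. q=(31,5) nearest=18 d=15 new=(19,15) → add node 20 parent=18 cost=33
26. q=(6,9) nearest=3 d=1 new=(6,9) → add node 21 parent=3 cost=10
27. q=(23,15) nearest=20 d=4 new=(22,15) → add node 22 parent=20 cost=36

Parent of node 7: 2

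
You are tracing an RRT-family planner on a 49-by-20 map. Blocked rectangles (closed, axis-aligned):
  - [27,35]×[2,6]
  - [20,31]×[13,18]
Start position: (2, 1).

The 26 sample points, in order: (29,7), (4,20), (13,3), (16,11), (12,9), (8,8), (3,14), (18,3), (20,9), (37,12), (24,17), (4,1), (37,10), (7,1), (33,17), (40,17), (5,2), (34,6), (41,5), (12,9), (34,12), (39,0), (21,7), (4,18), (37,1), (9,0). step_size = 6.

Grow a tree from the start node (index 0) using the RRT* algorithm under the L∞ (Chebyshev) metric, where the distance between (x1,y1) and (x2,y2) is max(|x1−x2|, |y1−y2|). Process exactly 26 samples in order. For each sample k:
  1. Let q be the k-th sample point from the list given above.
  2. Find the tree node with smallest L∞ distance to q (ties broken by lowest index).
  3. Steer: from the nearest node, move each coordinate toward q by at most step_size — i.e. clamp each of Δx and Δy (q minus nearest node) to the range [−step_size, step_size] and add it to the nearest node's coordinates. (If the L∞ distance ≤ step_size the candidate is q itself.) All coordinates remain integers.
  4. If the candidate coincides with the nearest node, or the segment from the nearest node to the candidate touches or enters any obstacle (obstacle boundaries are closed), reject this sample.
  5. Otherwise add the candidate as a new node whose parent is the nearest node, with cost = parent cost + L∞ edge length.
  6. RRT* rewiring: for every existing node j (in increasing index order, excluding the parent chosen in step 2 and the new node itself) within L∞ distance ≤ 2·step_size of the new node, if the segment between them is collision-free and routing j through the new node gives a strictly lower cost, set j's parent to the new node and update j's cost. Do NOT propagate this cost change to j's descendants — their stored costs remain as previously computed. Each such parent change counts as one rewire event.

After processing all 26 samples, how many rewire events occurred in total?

1. q=(29,7) nearest=0 d=27 new=(8,7) → add node 1 parent=0 cost=6
2. q=(4,20) nearest=1 d=13 new=(4,13) → add node 2 parent=1 cost=12
3. q=(13,3) nearest=1 d=5 new=(13,3) → add node 3 parent=1 cost=11
4. q=(16,11) nearest=1 d=8 new=(14,11) → add node 4 parent=1 cost=12
5. q=(12,9) nearest=4 d=2 new=(12,9) → add node 5 parent=4 cost=14
6. q=(8,8) nearest=1 d=1 new=(8,8) → add node 6 parent=1 cost=7; rewire 5→6 (11<14)
7. q=(3,14) nearest=2 d=1 new=(3,14) → add node 7 parent=2 cost=13
8. q=(18,3) nearest=3 d=5 new=(18,3) → add node 8 parent=3 cost=16
9. q=(20,9) nearest=4 d=6 new=(20,9) → add node 9 parent=4 cost=18
10. q=(37,12) nearest=9 d=17 new=(26,12) → add node 10 parent=9 cost=24
11. q=(24,17) nearest=10 d=5 new=(24,17) → blocked by [20,31]×[13,18], reject
12. q=(4,1) nearest=0 d=2 new=(4,1) → add node 11 parent=0 cost=2; rewire 5→11 (10<11)
13. q=(37,10) nearest=10 d=11 new=(32,10) → add node 12 parent=10 cost=30
14. q=(7,1) nearest=11 d=3 new=(7,1) → add node 13 parent=11 cost=5
15. q=(33,17) nearest=10 d=7 new=(32,17) → blocked by [20,31]×[13,18], reject
16. q=(40,17) nearest=12 d=8 new=(38,16) → add node 14 parent=12 cost=36
17. q=(5,2) nearest=11 d=1 new=(5,2) → add node 15 parent=11 cost=3
18. q=(34,6) nearest=12 d=4 new=(34,6) → blocked by [27,35]×[2,6], reject
19. q=(41,5) nearest=12 d=9 new=(38,5) → add node 16 parent=12 cost=36
20. q=(12,9) nearest=5 d=0 → coincident, reject
21. q=(34,12) nearest=12 d=2 new=(34,12) → add node 17 parent=12 cost=32
22. q=(39,0) nearest=16 d=5 new=(39,0) → add node 18 parent=16 cost=41
23. q=(21,7) nearest=9 d=2 new=(21,7) → add node 19 parent=9 cost=20
24. q=(4,18) nearest=7 d=4 new=(4,18) → add node 20 parent=7 cost=17
25. q=(37,1) nearest=18 d=2 new=(37,1) → add node 21 parent=18 cost=43
26. q=(9,0) nearest=13 d=2 new=(9,0) → add node 22 parent=13 cost=7; rewire 19→22 (19<20)

Rewire events: 3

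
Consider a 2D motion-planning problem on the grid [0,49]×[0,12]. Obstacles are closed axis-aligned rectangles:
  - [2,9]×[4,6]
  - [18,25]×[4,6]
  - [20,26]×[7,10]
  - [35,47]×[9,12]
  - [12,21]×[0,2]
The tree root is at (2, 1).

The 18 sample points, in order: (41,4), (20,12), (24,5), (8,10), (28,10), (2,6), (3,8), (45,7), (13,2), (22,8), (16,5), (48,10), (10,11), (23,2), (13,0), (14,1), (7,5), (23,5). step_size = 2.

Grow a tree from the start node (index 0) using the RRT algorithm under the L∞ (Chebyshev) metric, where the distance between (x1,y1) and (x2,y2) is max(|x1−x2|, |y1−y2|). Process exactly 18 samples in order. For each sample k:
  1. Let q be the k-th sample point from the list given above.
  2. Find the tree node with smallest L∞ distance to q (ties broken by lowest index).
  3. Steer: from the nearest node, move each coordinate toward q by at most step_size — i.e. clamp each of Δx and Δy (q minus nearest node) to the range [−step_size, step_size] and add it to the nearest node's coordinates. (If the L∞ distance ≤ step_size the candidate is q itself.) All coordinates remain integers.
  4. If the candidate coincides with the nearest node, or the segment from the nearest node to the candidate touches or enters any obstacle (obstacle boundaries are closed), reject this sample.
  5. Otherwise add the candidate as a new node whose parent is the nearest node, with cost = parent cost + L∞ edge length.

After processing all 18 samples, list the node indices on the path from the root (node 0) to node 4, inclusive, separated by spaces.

Path: 0 1 2 3 4

1. q=(41,4) nearest=0 d=39 new=(4,3) → add node 1 parent=0 cost=2
2. q=(20,12) nearest=1 d=16 new=(6,5) → blocked by [2,9]×[4,6], reject
3. q=(24,5) nearest=1 d=20 new=(6,5) → blocked by [2,9]×[4,6], reject
4. q=(8,10) nearest=1 d=7 new=(6,5) → blocked by [2,9]×[4,6], reject
5. q=(28,10) nearest=1 d=24 new=(6,5) → blocked by [2,9]×[4,6], reject
6. q=(2,6) nearest=1 d=3 new=(2,5) → blocked by [2,9]×[4,6], reject
7. q=(3,8) nearest=1 d=5 new=(3,5) → blocked by [2,9]×[4,6], reject
8. q=(45,7) nearest=1 d=41 new=(6,5) → blocked by [2,9]×[4,6], reject
9. q=(13,2) nearest=1 d=9 new=(6,2) → add node 2 parent=1 cost=4
10. q=(22,8) nearest=2 d=16 new=(8,4) → blocked by [2,9]×[4,6], reject
11. q=(16,5) nearest=2 d=10 new=(8,4) → blocked by [2,9]×[4,6], reject
12. q=(48,10) nearest=2 d=42 new=(8,4) → blocked by [2,9]×[4,6], reject
13. q=(10,11) nearest=1 d=8 new=(6,5) → blocked by [2,9]×[4,6], reject
14. q=(23,2) nearest=2 d=17 new=(8,2) → add node 3 parent=2 cost=6
15. q=(13,0) nearest=3 d=5 new=(10,0) → add node 4 parent=3 cost=8
16. q=(14,1) nearest=4 d=4 new=(12,1) → blocked by [12,21]×[0,2], reject
17. q=(7,5) nearest=1 d=3 new=(6,5) → blocked by [2,9]×[4,6], reject
18. q=(23,5) nearest=4 d=13 new=(12,2) → blocked by [12,21]×[0,2], reject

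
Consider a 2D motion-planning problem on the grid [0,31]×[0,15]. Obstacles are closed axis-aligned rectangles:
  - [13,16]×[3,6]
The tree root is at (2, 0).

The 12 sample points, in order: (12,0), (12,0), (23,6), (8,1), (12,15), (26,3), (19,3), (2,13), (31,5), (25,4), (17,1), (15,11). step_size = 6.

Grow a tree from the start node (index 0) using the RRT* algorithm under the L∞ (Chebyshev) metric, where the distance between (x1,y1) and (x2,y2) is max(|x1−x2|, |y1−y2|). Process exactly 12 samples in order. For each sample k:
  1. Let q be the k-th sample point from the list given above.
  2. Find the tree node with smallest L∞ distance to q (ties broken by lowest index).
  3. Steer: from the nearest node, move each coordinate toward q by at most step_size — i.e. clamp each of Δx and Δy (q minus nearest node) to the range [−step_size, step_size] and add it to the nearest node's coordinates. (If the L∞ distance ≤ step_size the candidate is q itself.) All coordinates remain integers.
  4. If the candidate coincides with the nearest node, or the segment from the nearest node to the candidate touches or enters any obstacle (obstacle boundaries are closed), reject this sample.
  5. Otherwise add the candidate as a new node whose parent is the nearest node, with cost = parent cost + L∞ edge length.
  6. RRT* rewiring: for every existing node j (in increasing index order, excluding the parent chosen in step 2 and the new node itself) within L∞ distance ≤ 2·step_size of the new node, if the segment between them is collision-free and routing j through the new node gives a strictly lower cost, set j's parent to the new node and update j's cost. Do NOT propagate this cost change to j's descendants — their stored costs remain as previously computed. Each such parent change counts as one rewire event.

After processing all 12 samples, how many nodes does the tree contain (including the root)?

1. q=(12,0) nearest=0 d=10 new=(8,0) → add node 1 parent=0 cost=6
2. q=(12,0) nearest=1 d=4 new=(12,0) → add node 2 parent=1 cost=10
3. q=(23,6) nearest=2 d=11 new=(18,6) → blocked by [13,16]×[3,6], reject
4. q=(8,1) nearest=1 d=1 new=(8,1) → add node 3 parent=1 cost=7
5. q=(12,15) nearest=3 d=14 new=(12,7) → add node 4 parent=3 cost=13
6. q=(26,3) nearest=2 d=14 new=(18,3) → add node 5 parent=2 cost=16
7. q=(19,3) nearest=5 d=1 new=(19,3) → add node 6 parent=5 cost=17
8. q=(2,13) nearest=4 d=10 new=(6,13) → add node 7 parent=4 cost=19
9. q=(31,5) nearest=6 d=12 new=(25,5) → add node 8 parent=6 cost=23
10. q=(25,4) nearest=8 d=1 new=(25,4) → add node 9 parent=8 cost=24
11. q=(17,1) nearest=5 d=2 new=(17,1) → add node 10 parent=5 cost=18
12. q=(15,11) nearest=4 d=4 new=(15,11) → add node 11 parent=4 cost=17

Node count: 12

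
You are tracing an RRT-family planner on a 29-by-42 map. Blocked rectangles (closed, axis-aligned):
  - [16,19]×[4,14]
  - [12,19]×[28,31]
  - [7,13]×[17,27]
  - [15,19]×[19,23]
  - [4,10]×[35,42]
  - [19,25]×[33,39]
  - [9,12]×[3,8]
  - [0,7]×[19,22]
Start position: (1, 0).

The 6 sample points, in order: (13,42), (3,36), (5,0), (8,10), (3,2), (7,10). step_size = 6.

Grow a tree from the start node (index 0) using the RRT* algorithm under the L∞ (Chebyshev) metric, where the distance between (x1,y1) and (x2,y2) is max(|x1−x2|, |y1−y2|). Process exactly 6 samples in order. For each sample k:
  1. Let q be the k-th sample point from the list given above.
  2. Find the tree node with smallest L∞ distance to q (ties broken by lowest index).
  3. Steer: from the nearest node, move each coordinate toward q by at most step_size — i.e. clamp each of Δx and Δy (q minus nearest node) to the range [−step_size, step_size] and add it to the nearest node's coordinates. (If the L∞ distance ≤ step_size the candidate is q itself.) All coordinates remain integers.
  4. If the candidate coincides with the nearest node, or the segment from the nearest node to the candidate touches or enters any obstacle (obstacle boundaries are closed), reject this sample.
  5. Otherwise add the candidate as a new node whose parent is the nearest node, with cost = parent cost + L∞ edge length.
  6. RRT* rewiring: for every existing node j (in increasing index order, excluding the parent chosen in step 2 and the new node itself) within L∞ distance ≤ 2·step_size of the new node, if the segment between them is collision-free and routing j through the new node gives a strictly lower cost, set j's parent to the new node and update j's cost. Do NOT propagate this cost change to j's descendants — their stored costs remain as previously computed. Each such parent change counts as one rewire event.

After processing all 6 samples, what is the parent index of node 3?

Parent of node 3: 0

1. q=(13,42) nearest=0 d=42 new=(7,6) → add node 1 parent=0 cost=6
2. q=(3,36) nearest=1 d=30 new=(3,12) → add node 2 parent=1 cost=12
3. q=(5,0) nearest=0 d=4 new=(5,0) → add node 3 parent=0 cost=4
4. q=(8,10) nearest=1 d=4 new=(8,10) → add node 4 parent=1 cost=10
5. q=(3,2) nearest=0 d=2 new=(3,2) → add node 5 parent=0 cost=2
6. q=(7,10) nearest=4 d=1 new=(7,10) → add node 6 parent=4 cost=11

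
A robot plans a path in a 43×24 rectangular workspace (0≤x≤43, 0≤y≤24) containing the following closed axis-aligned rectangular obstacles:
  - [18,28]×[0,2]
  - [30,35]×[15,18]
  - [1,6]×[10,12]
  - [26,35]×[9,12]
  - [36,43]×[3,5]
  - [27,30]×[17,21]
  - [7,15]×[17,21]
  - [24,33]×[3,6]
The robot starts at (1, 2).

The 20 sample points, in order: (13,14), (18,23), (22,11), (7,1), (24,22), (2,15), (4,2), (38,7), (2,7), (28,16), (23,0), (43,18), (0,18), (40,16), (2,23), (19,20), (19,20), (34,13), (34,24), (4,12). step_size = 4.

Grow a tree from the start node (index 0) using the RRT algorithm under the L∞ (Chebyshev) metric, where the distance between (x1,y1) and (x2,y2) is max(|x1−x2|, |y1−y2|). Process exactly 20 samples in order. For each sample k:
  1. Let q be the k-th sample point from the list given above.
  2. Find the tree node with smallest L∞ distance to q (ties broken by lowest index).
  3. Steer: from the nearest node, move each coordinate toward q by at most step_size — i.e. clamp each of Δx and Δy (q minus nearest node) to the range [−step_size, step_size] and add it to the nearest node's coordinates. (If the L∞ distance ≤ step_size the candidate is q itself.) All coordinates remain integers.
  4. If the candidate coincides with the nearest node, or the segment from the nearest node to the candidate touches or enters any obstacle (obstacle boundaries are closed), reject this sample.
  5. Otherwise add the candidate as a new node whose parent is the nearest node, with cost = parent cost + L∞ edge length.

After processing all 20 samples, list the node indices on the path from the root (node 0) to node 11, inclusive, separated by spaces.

Path: 0 1 2 3 11

1. q=(13,14) nearest=0 d=12 new=(5,6) → add node 1 parent=0 cost=4
2. q=(18,23) nearest=1 d=17 new=(9,10) → add node 2 parent=1 cost=8
3. q=(22,11) nearest=2 d=13 new=(13,11) → add node 3 parent=2 cost=12
4. q=(7,1) nearest=1 d=5 new=(7,2) → add node 4 parent=1 cost=8
5. q=(24,22) nearest=3 d=11 new=(17,15) → add node 5 parent=3 cost=16
6. q=(2,15) nearest=2 d=7 new=(5,14) → add node 6 parent=2 cost=12
7. q=(4,2) nearest=0 d=3 new=(4,2) → add node 7 parent=0 cost=3
8. q=(38,7) nearest=5 d=21 new=(21,11) → add node 8 parent=5 cost=20
9. q=(2,7) nearest=1 d=3 new=(2,7) → add node 9 parent=1 cost=7
10. q=(28,16) nearest=8 d=7 new=(25,15) → add node 10 parent=8 cost=24
11. q=(23,0) nearest=3 d=11 new=(17,7) → add node 11 parent=3 cost=16
12. q=(43,18) nearest=10 d=18 new=(29,18) → blocked by [27,30]×[17,21], reject
13. q=(0,18) nearest=6 d=5 new=(1,18) → add node 12 parent=6 cost=16
14. q=(40,16) nearest=10 d=15 new=(29,16) → add node 13 parent=10 cost=28
15. q=(2,23) nearest=12 d=5 new=(2,22) → add node 14 parent=12 cost=20
16. q=(19,20) nearest=5 d=5 new=(19,19) → add node 15 parent=5 cost=20
17. q=(19,20) nearest=15 d=1 new=(19,20) → add node 16 parent=15 cost=21
18. q=(34,13) nearest=13 d=5 new=(33,13) → blocked by [30,35]×[15,18], reject
19. q=(34,24) nearest=13 d=8 new=(33,20) → blocked by [30,35]×[15,18], reject
20. q=(4,12) nearest=6 d=2 new=(4,12) → blocked by [1,6]×[10,12], reject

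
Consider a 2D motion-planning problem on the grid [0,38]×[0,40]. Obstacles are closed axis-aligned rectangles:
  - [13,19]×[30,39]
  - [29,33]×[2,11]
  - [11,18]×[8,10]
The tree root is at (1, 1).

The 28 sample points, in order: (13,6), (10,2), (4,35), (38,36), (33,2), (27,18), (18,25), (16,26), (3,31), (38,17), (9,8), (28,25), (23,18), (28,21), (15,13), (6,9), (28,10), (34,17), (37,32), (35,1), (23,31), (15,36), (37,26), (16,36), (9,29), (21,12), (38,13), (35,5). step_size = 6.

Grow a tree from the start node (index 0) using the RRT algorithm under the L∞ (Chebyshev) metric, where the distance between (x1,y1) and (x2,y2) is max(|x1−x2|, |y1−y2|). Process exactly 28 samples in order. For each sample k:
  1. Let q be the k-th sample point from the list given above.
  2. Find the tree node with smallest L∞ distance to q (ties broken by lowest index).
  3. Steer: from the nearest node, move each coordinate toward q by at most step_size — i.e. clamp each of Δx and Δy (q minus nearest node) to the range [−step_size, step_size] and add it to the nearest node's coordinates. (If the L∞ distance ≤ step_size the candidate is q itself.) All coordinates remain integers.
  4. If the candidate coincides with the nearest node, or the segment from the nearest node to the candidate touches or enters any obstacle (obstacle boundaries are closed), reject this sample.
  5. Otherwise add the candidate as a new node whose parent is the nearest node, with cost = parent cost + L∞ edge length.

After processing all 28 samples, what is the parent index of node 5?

1. q=(13,6) nearest=0 d=12 new=(7,6) → add node 1 parent=0 cost=6
2. q=(10,2) nearest=1 d=4 new=(10,2) → add node 2 parent=1 cost=10
3. q=(4,35) nearest=1 d=29 new=(4,12) → add node 3 parent=1 cost=12
4. q=(38,36) nearest=1 d=31 new=(13,12) → blocked by [11,18]×[8,10], reject
5. q=(33,2) nearest=2 d=23 new=(16,2) → add node 4 parent=2 cost=16
6. q=(27,18) nearest=4 d=16 new=(22,8) → add node 5 parent=4 cost=22
7. q=(18,25) nearest=3 d=14 new=(10,18) → add node 6 parent=3 cost=18
8. q=(16,26) nearest=6 d=8 new=(16,24) → add node 7 parent=6 cost=24
9. q=(3,31) nearest=6 d=13 new=(4,24) → add node 8 parent=6 cost=24
10. q=(38,17) nearest=5 d=16 new=(28,14) → add node 9 parent=5 cost=28
11. q=(9,8) nearest=1 d=2 new=(9,8) → add node 10 parent=1 cost=8
12. q=(28,25) nearest=9 d=11 new=(28,20) → add node 11 parent=9 cost=34
13. q=(23,18) nearest=9 d=5 new=(23,18) → add node 12 parent=9 cost=33
14. q=(28,21) nearest=11 d=1 new=(28,21) → add node 13 parent=11 cost=35
15. q=(15,13) nearest=6 d=5 new=(15,13) → add node 14 parent=6 cost=23
16. q=(6,9) nearest=1 d=3 new=(6,9) → add node 15 parent=1 cost=9
17. q=(28,10) nearest=9 d=4 new=(28,10) → add node 16 parent=9 cost=32
18. q=(34,17) nearest=9 d=6 new=(34,17) → add node 17 parent=9 cost=34
19. q=(37,32) nearest=13 d=11 new=(34,27) → add node 18 parent=13 cost=41
20. q=(35,1) nearest=16 d=9 new=(34,4) → blocked by [29,33]×[2,11], reject
21. q=(23,31) nearest=7 d=7 new=(22,30) → add node 19 parent=7 cost=30
22. q=(15,36) nearest=19 d=7 new=(16,36) → blocked by [13,19]×[30,39], reject
23. q=(37,26) nearest=18 d=3 new=(37,26) → add node 20 parent=18 cost=44
24. q=(16,36) nearest=19 d=6 new=(16,36) → blocked by [13,19]×[30,39], reject
25. q=(9,29) nearest=8 d=5 new=(9,29) → add node 21 parent=8 cost=29
26. q=(21,12) nearest=5 d=4 new=(21,12) → add node 22 parent=5 cost=26
27. q=(38,13) nearest=17 d=4 new=(38,13) → add node 23 parent=17 cost=38
28. q=(35,5) nearest=16 d=7 new=(34,5) → blocked by [29,33]×[2,11], reject

Parent of node 5: 4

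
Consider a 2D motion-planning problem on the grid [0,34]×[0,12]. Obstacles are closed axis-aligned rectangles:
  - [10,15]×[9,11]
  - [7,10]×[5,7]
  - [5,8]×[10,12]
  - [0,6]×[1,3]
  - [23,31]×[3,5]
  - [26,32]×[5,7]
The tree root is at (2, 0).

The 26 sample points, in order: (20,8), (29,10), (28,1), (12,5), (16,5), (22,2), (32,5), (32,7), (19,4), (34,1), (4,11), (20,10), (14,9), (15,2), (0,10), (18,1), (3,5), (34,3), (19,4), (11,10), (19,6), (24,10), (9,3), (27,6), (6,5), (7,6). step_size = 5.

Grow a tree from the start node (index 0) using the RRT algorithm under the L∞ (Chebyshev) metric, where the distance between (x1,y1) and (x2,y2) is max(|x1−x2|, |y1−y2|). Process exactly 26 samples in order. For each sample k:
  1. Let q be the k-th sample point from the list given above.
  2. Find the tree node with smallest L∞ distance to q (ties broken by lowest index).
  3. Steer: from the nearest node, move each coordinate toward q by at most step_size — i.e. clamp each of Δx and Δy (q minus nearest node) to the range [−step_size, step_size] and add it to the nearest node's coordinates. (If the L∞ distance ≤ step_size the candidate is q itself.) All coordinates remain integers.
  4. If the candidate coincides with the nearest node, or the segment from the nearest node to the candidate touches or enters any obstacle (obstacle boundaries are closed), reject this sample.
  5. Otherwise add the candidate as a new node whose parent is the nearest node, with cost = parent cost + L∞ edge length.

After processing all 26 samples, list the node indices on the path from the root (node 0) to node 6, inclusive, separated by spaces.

Path: 0 1 2 3 4 6

1. q=(20,8) nearest=0 d=18 new=(7,5) → blocked by [7,10]×[5,7], reject
2. q=(29,10) nearest=0 d=27 new=(7,5) → blocked by [7,10]×[5,7], reject
3. q=(28,1) nearest=0 d=26 new=(7,1) → add node 1 parent=0 cost=5
4. q=(12,5) nearest=1 d=5 new=(12,5) → add node 2 parent=1 cost=10
5. q=(16,5) nearest=2 d=4 new=(16,5) → add node 3 parent=2 cost=14
6. q=(22,2) nearest=3 d=6 new=(21,2) → add node 4 parent=3 cost=19
7. q=(32,5) nearest=4 d=11 new=(26,5) → blocked by [23,31]×[3,5], reject
8. q=(32,7) nearest=4 d=11 new=(26,7) → blocked by [23,31]×[3,5], reject
9. q=(19,4) nearest=4 d=2 new=(19,4) → add node 5 parent=4 cost=21
10. q=(34,1) nearest=4 d=13 new=(26,1) → add node 6 parent=4 cost=24
11. q=(4,11) nearest=2 d=8 new=(7,10) → blocked by [7,10]×[5,7], reject
12. q=(20,10) nearest=3 d=5 new=(20,10) → add node 7 parent=3 cost=19
13. q=(14,9) nearest=2 d=4 new=(14,9) → blocked by [10,15]×[9,11], reject
14. q=(15,2) nearest=2 d=3 new=(15,2) → add node 8 parent=2 cost=13
15. q=(0,10) nearest=1 d=9 new=(2,6) → blocked by [0,6]×[1,3], reject
16. q=(18,1) nearest=4 d=3 new=(18,1) → add node 9 parent=4 cost=22
17. q=(3,5) nearest=1 d=4 new=(3,5) → blocked by [0,6]×[1,3], reject
18. q=(34,3) nearest=6 d=8 new=(31,3) → blocked by [23,31]×[3,5], reject
19. q=(19,4) nearest=5 d=0 → coincident, reject
20. q=(11,10) nearest=2 d=5 new=(11,10) → blocked by [10,15]×[9,11], reject
21. q=(19,6) nearest=5 d=2 new=(19,6) → add node 10 parent=5 cost=23
22. q=(24,10) nearest=7 d=4 new=(24,10) → add node 11 parent=7 cost=23
23. q=(9,3) nearest=1 d=2 new=(9,3) → add node 12 parent=1 cost=7
24. q=(27,6) nearest=11 d=4 new=(27,6) → blocked by [26,32]×[5,7], reject
25. q=(6,5) nearest=12 d=3 new=(6,5) → add node 13 parent=12 cost=10
26. q=(7,6) nearest=13 d=1 new=(7,6) → blocked by [7,10]×[5,7], reject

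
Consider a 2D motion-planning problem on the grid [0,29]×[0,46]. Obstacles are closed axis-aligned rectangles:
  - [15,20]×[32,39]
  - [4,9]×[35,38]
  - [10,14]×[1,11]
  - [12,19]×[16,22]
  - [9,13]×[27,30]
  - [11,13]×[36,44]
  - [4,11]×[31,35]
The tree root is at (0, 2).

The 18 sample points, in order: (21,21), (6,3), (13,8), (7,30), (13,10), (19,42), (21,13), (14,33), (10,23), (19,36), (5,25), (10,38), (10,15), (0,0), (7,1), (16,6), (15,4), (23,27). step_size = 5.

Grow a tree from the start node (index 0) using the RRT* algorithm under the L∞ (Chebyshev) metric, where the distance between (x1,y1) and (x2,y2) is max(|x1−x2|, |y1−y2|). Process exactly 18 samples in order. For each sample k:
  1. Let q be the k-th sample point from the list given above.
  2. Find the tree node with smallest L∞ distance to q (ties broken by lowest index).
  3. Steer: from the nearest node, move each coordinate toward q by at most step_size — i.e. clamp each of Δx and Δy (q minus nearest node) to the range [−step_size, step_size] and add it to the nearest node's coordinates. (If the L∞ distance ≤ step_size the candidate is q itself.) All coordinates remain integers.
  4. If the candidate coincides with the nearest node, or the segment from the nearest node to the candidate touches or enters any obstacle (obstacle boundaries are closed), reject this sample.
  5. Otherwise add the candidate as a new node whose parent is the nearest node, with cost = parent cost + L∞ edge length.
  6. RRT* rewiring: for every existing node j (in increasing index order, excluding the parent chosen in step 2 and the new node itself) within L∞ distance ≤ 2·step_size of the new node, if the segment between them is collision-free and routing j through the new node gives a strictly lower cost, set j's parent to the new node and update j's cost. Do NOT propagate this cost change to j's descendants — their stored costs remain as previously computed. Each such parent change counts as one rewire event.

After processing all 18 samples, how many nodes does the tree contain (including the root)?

1. q=(21,21) nearest=0 d=21 new=(5,7) → add node 1 parent=0 cost=5
2. q=(6,3) nearest=1 d=4 new=(6,3) → add node 2 parent=1 cost=9
3. q=(13,8) nearest=2 d=7 new=(11,8) → blocked by [10,14]×[1,11], reject
4. q=(7,30) nearest=1 d=23 new=(7,12) → add node 3 parent=1 cost=10
5. q=(13,10) nearest=3 d=6 new=(12,10) → blocked by [10,14]×[1,11], reject
6. q=(19,42) nearest=3 d=30 new=(12,17) → blocked by [12,19]×[16,22], reject
7. q=(21,13) nearest=3 d=14 new=(12,13) → add node 4 parent=3 cost=15
8. q=(14,33) nearest=4 d=20 new=(14,18) → blocked by [12,19]×[16,22], reject
9. q=(10,23) nearest=4 d=10 new=(10,18) → add node 5 parent=4 cost=20
10. q=(19,36) nearest=5 d=18 new=(15,23) → blocked by [12,19]×[16,22], reject
11. q=(5,25) nearest=5 d=7 new=(5,23) → add node 6 parent=5 cost=25
12. q=(10,38) nearest=6 d=15 new=(10,28) → blocked by [9,13]×[27,30], reject
13. q=(10,15) nearest=4 d=2 new=(10,15) → add node 7 parent=4 cost=17
14. q=(0,0) nearest=0 d=2 new=(0,0) → add node 8 parent=0 cost=2; rewire 2→8 (8<9)
15. q=(7,1) nearest=2 d=2 new=(7,1) → add node 9 parent=2 cost=10
16. q=(16,6) nearest=4 d=7 new=(16,8) → blocked by [10,14]×[1,11], reject
17. q=(15,4) nearest=3 d=8 new=(12,7) → blocked by [10,14]×[1,11], reject
18. q=(23,27) nearest=5 d=13 new=(15,23) → blocked by [12,19]×[16,22], reject

Node count: 10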